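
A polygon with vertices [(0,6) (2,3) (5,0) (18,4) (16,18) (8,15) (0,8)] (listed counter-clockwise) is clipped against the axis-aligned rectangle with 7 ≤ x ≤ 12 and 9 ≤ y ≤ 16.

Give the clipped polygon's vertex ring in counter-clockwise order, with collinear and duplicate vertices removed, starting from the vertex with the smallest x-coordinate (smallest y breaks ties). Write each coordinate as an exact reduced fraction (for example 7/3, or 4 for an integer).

Clipped polygon: [(7,9) (12,9) (12,16) (32/3,16) (8,15) (7,113/8)]

1. After x ≥ 7: [(7,8/13) (18,4) (16,18) (8,15) (7,113/8)]
2. After x ≤ 12: [(7,8/13) (12,28/13) (12,33/2) (8,15) (7,113/8)]
3. After y ≥ 9: [(7,9) (12,9) (12,33/2) (8,15) (7,113/8)]
4. After y ≤ 16: [(7,9) (12,9) (12,16) (32/3,16) (8,15) (7,113/8)]
5. Canonical ring: [(7,9) (12,9) (12,16) (32/3,16) (8,15) (7,113/8)]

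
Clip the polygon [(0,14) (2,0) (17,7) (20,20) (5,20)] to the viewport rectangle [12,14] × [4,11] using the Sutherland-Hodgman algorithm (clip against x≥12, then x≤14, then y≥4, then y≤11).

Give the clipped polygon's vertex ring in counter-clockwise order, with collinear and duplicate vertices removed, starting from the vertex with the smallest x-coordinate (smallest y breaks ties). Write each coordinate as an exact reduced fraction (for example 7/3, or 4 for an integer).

1. After x ≥ 12: [(12,14/3) (17,7) (20,20) (12,20)]
2. After x ≤ 14: [(12,14/3) (14,28/5) (14,20) (12,20)]
3. After y ≥ 4: [(12,14/3) (14,28/5) (14,20) (12,20)]
4. After y ≤ 11: [(12,11) (12,14/3) (14,28/5) (14,11)]
5. Canonical ring: [(12,14/3) (14,28/5) (14,11) (12,11)]

Clipped polygon: [(12,14/3) (14,28/5) (14,11) (12,11)]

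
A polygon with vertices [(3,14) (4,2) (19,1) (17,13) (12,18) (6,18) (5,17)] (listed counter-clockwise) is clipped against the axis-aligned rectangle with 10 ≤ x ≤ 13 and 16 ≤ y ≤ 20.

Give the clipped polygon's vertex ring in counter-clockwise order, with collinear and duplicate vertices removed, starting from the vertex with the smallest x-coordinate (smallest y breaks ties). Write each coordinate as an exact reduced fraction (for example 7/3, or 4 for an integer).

1. After x ≥ 10: [(10,8/5) (19,1) (17,13) (12,18) (10,18)]
2. After x ≤ 13: [(10,8/5) (13,7/5) (13,17) (12,18) (10,18)]
3. After y ≥ 16: [(10,16) (13,16) (13,17) (12,18) (10,18)]
4. After y ≤ 20: [(10,16) (13,16) (13,17) (12,18) (10,18)]
5. Canonical ring: [(10,16) (13,16) (13,17) (12,18) (10,18)]

Clipped polygon: [(10,16) (13,16) (13,17) (12,18) (10,18)]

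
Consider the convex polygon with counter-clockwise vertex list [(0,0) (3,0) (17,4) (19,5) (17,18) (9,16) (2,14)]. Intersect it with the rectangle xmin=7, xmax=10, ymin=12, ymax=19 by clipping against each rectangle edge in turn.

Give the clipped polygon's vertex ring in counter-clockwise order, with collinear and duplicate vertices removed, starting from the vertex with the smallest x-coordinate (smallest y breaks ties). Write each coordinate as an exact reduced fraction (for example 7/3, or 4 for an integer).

1. After x ≥ 7: [(7,8/7) (17,4) (19,5) (17,18) (9,16) (7,108/7)]
2. After x ≤ 10: [(7,8/7) (10,2) (10,65/4) (9,16) (7,108/7)]
3. After y ≥ 12: [(7,12) (10,12) (10,65/4) (9,16) (7,108/7)]
4. After y ≤ 19: [(7,12) (10,12) (10,65/4) (9,16) (7,108/7)]
5. Canonical ring: [(7,12) (10,12) (10,65/4) (9,16) (7,108/7)]

Clipped polygon: [(7,12) (10,12) (10,65/4) (9,16) (7,108/7)]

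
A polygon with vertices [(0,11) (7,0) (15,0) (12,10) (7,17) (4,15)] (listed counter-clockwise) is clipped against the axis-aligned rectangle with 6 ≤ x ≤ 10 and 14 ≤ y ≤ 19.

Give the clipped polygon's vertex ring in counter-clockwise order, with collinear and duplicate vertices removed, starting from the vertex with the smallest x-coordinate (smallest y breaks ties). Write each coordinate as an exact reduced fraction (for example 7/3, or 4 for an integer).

Clipped polygon: [(6,14) (64/7,14) (7,17) (6,49/3)]

1. After x ≥ 6: [(6,11/7) (7,0) (15,0) (12,10) (7,17) (6,49/3)]
2. After x ≤ 10: [(6,11/7) (7,0) (10,0) (10,64/5) (7,17) (6,49/3)]
3. After y ≥ 14: [(6,14) (64/7,14) (7,17) (6,49/3)]
4. After y ≤ 19: [(6,14) (64/7,14) (7,17) (6,49/3)]
5. Canonical ring: [(6,14) (64/7,14) (7,17) (6,49/3)]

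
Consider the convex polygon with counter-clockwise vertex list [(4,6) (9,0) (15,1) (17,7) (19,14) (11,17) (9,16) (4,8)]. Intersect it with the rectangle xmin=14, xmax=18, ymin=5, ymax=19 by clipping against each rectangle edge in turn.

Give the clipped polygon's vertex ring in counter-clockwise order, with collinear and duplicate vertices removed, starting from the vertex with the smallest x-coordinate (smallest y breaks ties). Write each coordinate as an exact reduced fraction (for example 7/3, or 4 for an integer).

1. After x ≥ 14: [(14,5/6) (15,1) (17,7) (19,14) (14,127/8)]
2. After x ≤ 18: [(14,5/6) (15,1) (17,7) (18,21/2) (18,115/8) (14,127/8)]
3. After y ≥ 5: [(14,5) (49/3,5) (17,7) (18,21/2) (18,115/8) (14,127/8)]
4. After y ≤ 19: [(14,5) (49/3,5) (17,7) (18,21/2) (18,115/8) (14,127/8)]
5. Canonical ring: [(14,5) (49/3,5) (17,7) (18,21/2) (18,115/8) (14,127/8)]

Clipped polygon: [(14,5) (49/3,5) (17,7) (18,21/2) (18,115/8) (14,127/8)]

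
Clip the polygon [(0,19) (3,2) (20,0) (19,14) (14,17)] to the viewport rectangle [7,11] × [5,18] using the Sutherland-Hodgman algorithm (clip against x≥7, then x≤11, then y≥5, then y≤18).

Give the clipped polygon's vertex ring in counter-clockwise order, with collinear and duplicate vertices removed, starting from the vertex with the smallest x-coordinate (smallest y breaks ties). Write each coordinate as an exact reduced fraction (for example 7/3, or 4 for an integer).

Clipped polygon: [(7,5) (11,5) (11,122/7) (7,18)]

1. After x ≥ 7: [(7,18) (7,26/17) (20,0) (19,14) (14,17)]
2. After x ≤ 11: [(11,122/7) (7,18) (7,26/17) (11,18/17)]
3. After y ≥ 5: [(11,5) (11,122/7) (7,18) (7,5)]
4. After y ≤ 18: [(11,5) (11,122/7) (7,18) (7,5)]
5. Canonical ring: [(7,5) (11,5) (11,122/7) (7,18)]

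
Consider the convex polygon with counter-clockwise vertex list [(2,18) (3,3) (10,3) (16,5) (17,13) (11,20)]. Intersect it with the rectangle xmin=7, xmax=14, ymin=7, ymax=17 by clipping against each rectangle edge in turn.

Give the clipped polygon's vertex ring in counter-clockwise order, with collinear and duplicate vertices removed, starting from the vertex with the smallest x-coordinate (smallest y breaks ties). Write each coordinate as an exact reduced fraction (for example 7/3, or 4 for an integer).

1. After x ≥ 7: [(7,172/9) (7,3) (10,3) (16,5) (17,13) (11,20)]
2. After x ≤ 14: [(7,172/9) (7,3) (10,3) (14,13/3) (14,33/2) (11,20)]
3. After y ≥ 7: [(7,172/9) (7,7) (14,7) (14,33/2) (11,20)]
4. After y ≤ 17: [(7,17) (7,7) (14,7) (14,33/2) (95/7,17)]
5. Canonical ring: [(7,7) (14,7) (14,33/2) (95/7,17) (7,17)]

Clipped polygon: [(7,7) (14,7) (14,33/2) (95/7,17) (7,17)]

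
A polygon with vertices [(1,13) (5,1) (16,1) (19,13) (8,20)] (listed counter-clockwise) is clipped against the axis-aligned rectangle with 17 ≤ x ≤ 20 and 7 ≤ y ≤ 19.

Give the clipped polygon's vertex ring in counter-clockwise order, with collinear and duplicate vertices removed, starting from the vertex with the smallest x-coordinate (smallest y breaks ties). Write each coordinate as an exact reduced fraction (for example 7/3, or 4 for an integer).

Clipped polygon: [(17,7) (35/2,7) (19,13) (17,157/11)]

1. After x ≥ 17: [(17,5) (19,13) (17,157/11)]
2. After x ≤ 20: [(17,5) (19,13) (17,157/11)]
3. After y ≥ 7: [(17,7) (35/2,7) (19,13) (17,157/11)]
4. After y ≤ 19: [(17,7) (35/2,7) (19,13) (17,157/11)]
5. Canonical ring: [(17,7) (35/2,7) (19,13) (17,157/11)]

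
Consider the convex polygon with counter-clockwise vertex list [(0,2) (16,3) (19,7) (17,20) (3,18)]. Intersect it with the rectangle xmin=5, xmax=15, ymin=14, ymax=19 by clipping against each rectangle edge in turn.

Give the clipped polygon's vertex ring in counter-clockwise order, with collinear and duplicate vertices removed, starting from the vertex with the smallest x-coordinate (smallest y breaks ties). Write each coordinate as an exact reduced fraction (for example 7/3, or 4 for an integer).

1. After x ≥ 5: [(5,37/16) (16,3) (19,7) (17,20) (5,128/7)]
2. After x ≤ 15: [(5,37/16) (15,47/16) (15,138/7) (5,128/7)]
3. After y ≥ 14: [(5,14) (15,14) (15,138/7) (5,128/7)]
4. After y ≤ 19: [(5,14) (15,14) (15,19) (10,19) (5,128/7)]
5. Canonical ring: [(5,14) (15,14) (15,19) (10,19) (5,128/7)]

Clipped polygon: [(5,14) (15,14) (15,19) (10,19) (5,128/7)]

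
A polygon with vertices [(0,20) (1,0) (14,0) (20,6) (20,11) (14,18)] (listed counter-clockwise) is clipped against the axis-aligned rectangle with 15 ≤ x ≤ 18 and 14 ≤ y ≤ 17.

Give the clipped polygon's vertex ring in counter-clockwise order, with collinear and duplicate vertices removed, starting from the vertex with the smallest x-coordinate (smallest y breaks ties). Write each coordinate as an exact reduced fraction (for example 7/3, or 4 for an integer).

1. After x ≥ 15: [(15,1) (20,6) (20,11) (15,101/6)]
2. After x ≤ 18: [(15,1) (18,4) (18,40/3) (15,101/6)]
3. After y ≥ 14: [(15,14) (122/7,14) (15,101/6)]
4. After y ≤ 17: [(15,14) (122/7,14) (15,101/6)]
5. Canonical ring: [(15,14) (122/7,14) (15,101/6)]

Clipped polygon: [(15,14) (122/7,14) (15,101/6)]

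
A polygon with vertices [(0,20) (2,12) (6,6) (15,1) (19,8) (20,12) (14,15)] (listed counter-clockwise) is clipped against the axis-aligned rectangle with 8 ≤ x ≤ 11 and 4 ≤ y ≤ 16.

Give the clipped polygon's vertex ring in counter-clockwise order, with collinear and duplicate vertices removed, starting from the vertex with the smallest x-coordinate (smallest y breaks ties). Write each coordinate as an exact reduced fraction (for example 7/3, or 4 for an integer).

Clipped polygon: [(8,44/9) (48/5,4) (11,4) (11,16) (8,16)]

1. After x ≥ 8: [(8,120/7) (8,44/9) (15,1) (19,8) (20,12) (14,15)]
2. After x ≤ 11: [(11,225/14) (8,120/7) (8,44/9) (11,29/9)]
3. After y ≥ 4: [(11,4) (11,225/14) (8,120/7) (8,44/9) (48/5,4)]
4. After y ≤ 16: [(11,4) (11,16) (8,16) (8,44/9) (48/5,4)]
5. Canonical ring: [(8,44/9) (48/5,4) (11,4) (11,16) (8,16)]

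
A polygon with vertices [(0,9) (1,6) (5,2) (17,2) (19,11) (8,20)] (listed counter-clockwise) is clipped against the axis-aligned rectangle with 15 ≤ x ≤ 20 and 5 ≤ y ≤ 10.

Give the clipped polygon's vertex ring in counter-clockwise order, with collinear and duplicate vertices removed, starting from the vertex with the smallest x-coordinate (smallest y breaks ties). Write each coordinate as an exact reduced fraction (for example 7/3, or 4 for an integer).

Clipped polygon: [(15,5) (53/3,5) (169/9,10) (15,10)]

1. After x ≥ 15: [(15,2) (17,2) (19,11) (15,157/11)]
2. After x ≤ 20: [(15,2) (17,2) (19,11) (15,157/11)]
3. After y ≥ 5: [(15,5) (53/3,5) (19,11) (15,157/11)]
4. After y ≤ 10: [(15,10) (15,5) (53/3,5) (169/9,10)]
5. Canonical ring: [(15,5) (53/3,5) (169/9,10) (15,10)]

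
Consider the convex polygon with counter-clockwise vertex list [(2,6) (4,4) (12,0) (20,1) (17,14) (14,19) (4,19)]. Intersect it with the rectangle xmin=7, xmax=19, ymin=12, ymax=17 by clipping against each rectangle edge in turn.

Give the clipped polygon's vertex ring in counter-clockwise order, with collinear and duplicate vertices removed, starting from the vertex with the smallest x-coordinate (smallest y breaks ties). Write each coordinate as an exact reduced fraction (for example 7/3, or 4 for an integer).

1. After x ≥ 7: [(7,5/2) (12,0) (20,1) (17,14) (14,19) (7,19)]
2. After x ≤ 19: [(7,5/2) (12,0) (19,7/8) (19,16/3) (17,14) (14,19) (7,19)]
3. After y ≥ 12: [(7,12) (227/13,12) (17,14) (14,19) (7,19)]
4. After y ≤ 17: [(7,17) (7,12) (227/13,12) (17,14) (76/5,17)]
5. Canonical ring: [(7,12) (227/13,12) (17,14) (76/5,17) (7,17)]

Clipped polygon: [(7,12) (227/13,12) (17,14) (76/5,17) (7,17)]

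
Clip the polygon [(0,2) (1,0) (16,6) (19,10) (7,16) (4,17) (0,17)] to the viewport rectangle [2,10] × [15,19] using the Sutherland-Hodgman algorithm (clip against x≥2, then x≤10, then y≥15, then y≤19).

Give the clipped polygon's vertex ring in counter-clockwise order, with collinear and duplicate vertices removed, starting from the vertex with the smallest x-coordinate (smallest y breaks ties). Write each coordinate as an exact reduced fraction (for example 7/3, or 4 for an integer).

Clipped polygon: [(2,15) (9,15) (7,16) (4,17) (2,17)]

1. After x ≥ 2: [(2,2/5) (16,6) (19,10) (7,16) (4,17) (2,17)]
2. After x ≤ 10: [(2,2/5) (10,18/5) (10,29/2) (7,16) (4,17) (2,17)]
3. After y ≥ 15: [(2,15) (9,15) (7,16) (4,17) (2,17)]
4. After y ≤ 19: [(2,15) (9,15) (7,16) (4,17) (2,17)]
5. Canonical ring: [(2,15) (9,15) (7,16) (4,17) (2,17)]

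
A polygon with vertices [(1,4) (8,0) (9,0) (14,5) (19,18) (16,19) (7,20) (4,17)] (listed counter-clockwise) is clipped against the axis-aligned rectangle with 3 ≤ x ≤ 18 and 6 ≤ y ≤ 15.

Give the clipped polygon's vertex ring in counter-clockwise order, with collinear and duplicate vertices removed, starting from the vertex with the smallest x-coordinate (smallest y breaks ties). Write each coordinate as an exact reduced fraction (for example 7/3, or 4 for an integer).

1. After x ≥ 3: [(3,38/3) (3,20/7) (8,0) (9,0) (14,5) (19,18) (16,19) (7,20) (4,17)]
2. After x ≤ 18: [(3,38/3) (3,20/7) (8,0) (9,0) (14,5) (18,77/5) (18,55/3) (16,19) (7,20) (4,17)]
3. After y ≥ 6: [(3,38/3) (3,6) (187/13,6) (18,77/5) (18,55/3) (16,19) (7,20) (4,17)]
4. After y ≤ 15: [(46/13,15) (3,38/3) (3,6) (187/13,6) (232/13,15)]
5. Canonical ring: [(3,6) (187/13,6) (232/13,15) (46/13,15) (3,38/3)]

Clipped polygon: [(3,6) (187/13,6) (232/13,15) (46/13,15) (3,38/3)]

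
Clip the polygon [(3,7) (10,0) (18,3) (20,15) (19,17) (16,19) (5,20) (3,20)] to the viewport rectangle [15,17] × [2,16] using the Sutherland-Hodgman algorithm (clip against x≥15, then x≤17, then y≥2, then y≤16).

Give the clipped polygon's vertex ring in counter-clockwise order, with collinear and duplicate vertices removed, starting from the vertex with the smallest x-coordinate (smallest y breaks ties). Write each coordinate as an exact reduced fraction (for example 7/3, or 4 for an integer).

Clipped polygon: [(15,2) (46/3,2) (17,21/8) (17,16) (15,16)]

1. After x ≥ 15: [(15,15/8) (18,3) (20,15) (19,17) (16,19) (15,210/11)]
2. After x ≤ 17: [(15,15/8) (17,21/8) (17,55/3) (16,19) (15,210/11)]
3. After y ≥ 2: [(15,2) (46/3,2) (17,21/8) (17,55/3) (16,19) (15,210/11)]
4. After y ≤ 16: [(15,16) (15,2) (46/3,2) (17,21/8) (17,16)]
5. Canonical ring: [(15,2) (46/3,2) (17,21/8) (17,16) (15,16)]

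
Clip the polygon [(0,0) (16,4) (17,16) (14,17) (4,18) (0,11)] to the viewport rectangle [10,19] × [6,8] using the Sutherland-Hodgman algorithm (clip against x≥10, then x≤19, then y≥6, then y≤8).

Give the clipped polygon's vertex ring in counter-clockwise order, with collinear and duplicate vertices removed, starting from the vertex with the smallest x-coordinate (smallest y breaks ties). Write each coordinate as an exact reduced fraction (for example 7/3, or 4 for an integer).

1. After x ≥ 10: [(10,5/2) (16,4) (17,16) (14,17) (10,87/5)]
2. After x ≤ 19: [(10,5/2) (16,4) (17,16) (14,17) (10,87/5)]
3. After y ≥ 6: [(10,6) (97/6,6) (17,16) (14,17) (10,87/5)]
4. After y ≤ 8: [(10,8) (10,6) (97/6,6) (49/3,8)]
5. Canonical ring: [(10,6) (97/6,6) (49/3,8) (10,8)]

Clipped polygon: [(10,6) (97/6,6) (49/3,8) (10,8)]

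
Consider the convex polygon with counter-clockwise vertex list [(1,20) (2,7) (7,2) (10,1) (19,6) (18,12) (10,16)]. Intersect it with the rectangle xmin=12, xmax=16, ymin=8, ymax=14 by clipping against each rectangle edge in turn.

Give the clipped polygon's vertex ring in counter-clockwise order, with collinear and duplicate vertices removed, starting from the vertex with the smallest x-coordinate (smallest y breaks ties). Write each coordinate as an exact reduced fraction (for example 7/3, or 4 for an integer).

Clipped polygon: [(12,8) (16,8) (16,13) (14,14) (12,14)]

1. After x ≥ 12: [(12,19/9) (19,6) (18,12) (12,15)]
2. After x ≤ 16: [(12,19/9) (16,13/3) (16,13) (12,15)]
3. After y ≥ 8: [(12,8) (16,8) (16,13) (12,15)]
4. After y ≤ 14: [(12,14) (12,8) (16,8) (16,13) (14,14)]
5. Canonical ring: [(12,8) (16,8) (16,13) (14,14) (12,14)]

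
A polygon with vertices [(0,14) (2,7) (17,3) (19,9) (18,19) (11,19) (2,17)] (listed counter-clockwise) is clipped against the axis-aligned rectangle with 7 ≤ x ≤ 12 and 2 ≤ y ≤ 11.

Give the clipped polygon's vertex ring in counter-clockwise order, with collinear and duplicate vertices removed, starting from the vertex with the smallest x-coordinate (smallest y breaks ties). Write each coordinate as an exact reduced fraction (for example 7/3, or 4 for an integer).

Clipped polygon: [(7,17/3) (12,13/3) (12,11) (7,11)]

1. After x ≥ 7: [(7,17/3) (17,3) (19,9) (18,19) (11,19) (7,163/9)]
2. After x ≤ 12: [(7,17/3) (12,13/3) (12,19) (11,19) (7,163/9)]
3. After y ≥ 2: [(7,17/3) (12,13/3) (12,19) (11,19) (7,163/9)]
4. After y ≤ 11: [(7,11) (7,17/3) (12,13/3) (12,11)]
5. Canonical ring: [(7,17/3) (12,13/3) (12,11) (7,11)]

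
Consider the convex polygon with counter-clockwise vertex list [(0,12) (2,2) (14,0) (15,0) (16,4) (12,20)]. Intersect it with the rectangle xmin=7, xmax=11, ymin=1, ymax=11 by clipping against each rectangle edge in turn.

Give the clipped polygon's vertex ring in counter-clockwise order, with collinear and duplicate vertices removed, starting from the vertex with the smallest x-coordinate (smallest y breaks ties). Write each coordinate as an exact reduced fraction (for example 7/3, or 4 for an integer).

Clipped polygon: [(7,7/6) (8,1) (11,1) (11,11) (7,11)]

1. After x ≥ 7: [(7,50/3) (7,7/6) (14,0) (15,0) (16,4) (12,20)]
2. After x ≤ 11: [(11,58/3) (7,50/3) (7,7/6) (11,1/2)]
3. After y ≥ 1: [(11,1) (11,58/3) (7,50/3) (7,7/6) (8,1)]
4. After y ≤ 11: [(11,1) (11,11) (7,11) (7,7/6) (8,1)]
5. Canonical ring: [(7,7/6) (8,1) (11,1) (11,11) (7,11)]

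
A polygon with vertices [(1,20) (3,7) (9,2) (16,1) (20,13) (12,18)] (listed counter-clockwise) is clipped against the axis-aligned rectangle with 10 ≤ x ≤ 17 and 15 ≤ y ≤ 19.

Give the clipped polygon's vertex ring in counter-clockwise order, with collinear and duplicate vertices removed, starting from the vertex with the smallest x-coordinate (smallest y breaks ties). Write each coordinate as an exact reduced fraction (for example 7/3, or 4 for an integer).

1. After x ≥ 10: [(10,202/11) (10,13/7) (16,1) (20,13) (12,18)]
2. After x ≤ 17: [(10,202/11) (10,13/7) (16,1) (17,4) (17,119/8) (12,18)]
3. After y ≥ 15: [(10,202/11) (10,15) (84/5,15) (12,18)]
4. After y ≤ 19: [(10,202/11) (10,15) (84/5,15) (12,18)]
5. Canonical ring: [(10,15) (84/5,15) (12,18) (10,202/11)]

Clipped polygon: [(10,15) (84/5,15) (12,18) (10,202/11)]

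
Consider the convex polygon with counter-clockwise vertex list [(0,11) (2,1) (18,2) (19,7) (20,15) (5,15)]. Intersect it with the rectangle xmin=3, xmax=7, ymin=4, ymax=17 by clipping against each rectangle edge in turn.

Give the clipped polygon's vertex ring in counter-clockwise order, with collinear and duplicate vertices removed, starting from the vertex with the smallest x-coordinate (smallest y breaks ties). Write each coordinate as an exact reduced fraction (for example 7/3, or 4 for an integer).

Clipped polygon: [(3,4) (7,4) (7,15) (5,15) (3,67/5)]

1. After x ≥ 3: [(3,67/5) (3,17/16) (18,2) (19,7) (20,15) (5,15)]
2. After x ≤ 7: [(3,67/5) (3,17/16) (7,21/16) (7,15) (5,15)]
3. After y ≥ 4: [(3,67/5) (3,4) (7,4) (7,15) (5,15)]
4. After y ≤ 17: [(3,67/5) (3,4) (7,4) (7,15) (5,15)]
5. Canonical ring: [(3,4) (7,4) (7,15) (5,15) (3,67/5)]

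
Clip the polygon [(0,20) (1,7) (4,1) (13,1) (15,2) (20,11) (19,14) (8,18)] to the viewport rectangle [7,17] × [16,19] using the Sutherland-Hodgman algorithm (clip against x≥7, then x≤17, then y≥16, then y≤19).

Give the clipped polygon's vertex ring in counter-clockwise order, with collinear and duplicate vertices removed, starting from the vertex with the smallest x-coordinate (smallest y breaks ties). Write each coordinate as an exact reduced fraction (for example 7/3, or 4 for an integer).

1. After x ≥ 7: [(7,73/4) (7,1) (13,1) (15,2) (20,11) (19,14) (8,18)]
2. After x ≤ 17: [(7,73/4) (7,1) (13,1) (15,2) (17,28/5) (17,162/11) (8,18)]
3. After y ≥ 16: [(7,73/4) (7,16) (27/2,16) (8,18)]
4. After y ≤ 19: [(7,73/4) (7,16) (27/2,16) (8,18)]
5. Canonical ring: [(7,16) (27/2,16) (8,18) (7,73/4)]

Clipped polygon: [(7,16) (27/2,16) (8,18) (7,73/4)]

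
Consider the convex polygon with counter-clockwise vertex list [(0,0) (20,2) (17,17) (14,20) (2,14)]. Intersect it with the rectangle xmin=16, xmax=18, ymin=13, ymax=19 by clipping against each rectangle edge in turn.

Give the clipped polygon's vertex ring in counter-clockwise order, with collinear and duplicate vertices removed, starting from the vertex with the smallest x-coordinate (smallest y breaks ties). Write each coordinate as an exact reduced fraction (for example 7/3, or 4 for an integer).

1. After x ≥ 16: [(16,8/5) (20,2) (17,17) (16,18)]
2. After x ≤ 18: [(16,8/5) (18,9/5) (18,12) (17,17) (16,18)]
3. After y ≥ 13: [(16,13) (89/5,13) (17,17) (16,18)]
4. After y ≤ 19: [(16,13) (89/5,13) (17,17) (16,18)]
5. Canonical ring: [(16,13) (89/5,13) (17,17) (16,18)]

Clipped polygon: [(16,13) (89/5,13) (17,17) (16,18)]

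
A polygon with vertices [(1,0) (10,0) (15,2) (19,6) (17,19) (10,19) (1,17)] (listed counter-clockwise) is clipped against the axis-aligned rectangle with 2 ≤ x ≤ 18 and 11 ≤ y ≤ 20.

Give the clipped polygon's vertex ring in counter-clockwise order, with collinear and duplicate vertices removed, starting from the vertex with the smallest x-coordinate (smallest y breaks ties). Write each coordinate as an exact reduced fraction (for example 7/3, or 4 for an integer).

1. After x ≥ 2: [(2,0) (10,0) (15,2) (19,6) (17,19) (10,19) (2,155/9)]
2. After x ≤ 18: [(2,0) (10,0) (15,2) (18,5) (18,25/2) (17,19) (10,19) (2,155/9)]
3. After y ≥ 11: [(2,11) (18,11) (18,25/2) (17,19) (10,19) (2,155/9)]
4. After y ≤ 20: [(2,11) (18,11) (18,25/2) (17,19) (10,19) (2,155/9)]
5. Canonical ring: [(2,11) (18,11) (18,25/2) (17,19) (10,19) (2,155/9)]

Clipped polygon: [(2,11) (18,11) (18,25/2) (17,19) (10,19) (2,155/9)]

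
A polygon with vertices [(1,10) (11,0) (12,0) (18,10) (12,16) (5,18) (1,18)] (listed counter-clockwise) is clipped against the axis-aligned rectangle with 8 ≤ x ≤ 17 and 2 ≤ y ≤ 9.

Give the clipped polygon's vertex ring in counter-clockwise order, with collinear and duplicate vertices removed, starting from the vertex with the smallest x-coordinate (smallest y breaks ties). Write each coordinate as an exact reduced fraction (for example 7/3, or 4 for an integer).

Clipped polygon: [(8,3) (9,2) (66/5,2) (17,25/3) (17,9) (8,9)]

1. After x ≥ 8: [(8,3) (11,0) (12,0) (18,10) (12,16) (8,120/7)]
2. After x ≤ 17: [(8,3) (11,0) (12,0) (17,25/3) (17,11) (12,16) (8,120/7)]
3. After y ≥ 2: [(8,3) (9,2) (66/5,2) (17,25/3) (17,11) (12,16) (8,120/7)]
4. After y ≤ 9: [(8,9) (8,3) (9,2) (66/5,2) (17,25/3) (17,9)]
5. Canonical ring: [(8,3) (9,2) (66/5,2) (17,25/3) (17,9) (8,9)]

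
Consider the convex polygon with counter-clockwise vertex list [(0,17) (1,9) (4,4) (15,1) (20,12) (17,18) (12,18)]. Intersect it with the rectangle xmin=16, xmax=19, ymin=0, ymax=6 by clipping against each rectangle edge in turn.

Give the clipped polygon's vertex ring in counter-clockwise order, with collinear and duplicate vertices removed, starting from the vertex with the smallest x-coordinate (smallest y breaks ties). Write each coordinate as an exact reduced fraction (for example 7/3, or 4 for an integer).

1. After x ≥ 16: [(16,16/5) (20,12) (17,18) (16,18)]
2. After x ≤ 19: [(16,16/5) (19,49/5) (19,14) (17,18) (16,18)]
3. After y ≥ 0: [(16,16/5) (19,49/5) (19,14) (17,18) (16,18)]
4. After y ≤ 6: [(16,6) (16,16/5) (190/11,6)]
5. Canonical ring: [(16,16/5) (190/11,6) (16,6)]

Clipped polygon: [(16,16/5) (190/11,6) (16,6)]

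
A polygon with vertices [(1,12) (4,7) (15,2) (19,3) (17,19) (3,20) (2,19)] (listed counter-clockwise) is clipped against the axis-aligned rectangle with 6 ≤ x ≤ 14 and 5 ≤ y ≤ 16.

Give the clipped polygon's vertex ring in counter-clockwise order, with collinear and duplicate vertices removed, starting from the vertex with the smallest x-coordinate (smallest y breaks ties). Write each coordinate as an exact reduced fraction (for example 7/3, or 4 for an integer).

1. After x ≥ 6: [(6,67/11) (15,2) (19,3) (17,19) (6,277/14)]
2. After x ≤ 14: [(6,67/11) (14,27/11) (14,269/14) (6,277/14)]
3. After y ≥ 5: [(6,67/11) (42/5,5) (14,5) (14,269/14) (6,277/14)]
4. After y ≤ 16: [(6,16) (6,67/11) (42/5,5) (14,5) (14,16)]
5. Canonical ring: [(6,67/11) (42/5,5) (14,5) (14,16) (6,16)]

Clipped polygon: [(6,67/11) (42/5,5) (14,5) (14,16) (6,16)]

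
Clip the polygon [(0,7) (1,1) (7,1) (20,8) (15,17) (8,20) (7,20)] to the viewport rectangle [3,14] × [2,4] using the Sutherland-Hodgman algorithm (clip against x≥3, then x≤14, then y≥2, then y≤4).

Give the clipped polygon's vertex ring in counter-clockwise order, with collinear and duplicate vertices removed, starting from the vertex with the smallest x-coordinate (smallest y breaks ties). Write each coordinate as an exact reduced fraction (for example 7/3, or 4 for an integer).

1. After x ≥ 3: [(3,88/7) (3,1) (7,1) (20,8) (15,17) (8,20) (7,20)]
2. After x ≤ 14: [(3,88/7) (3,1) (7,1) (14,62/13) (14,122/7) (8,20) (7,20)]
3. After y ≥ 2: [(3,88/7) (3,2) (62/7,2) (14,62/13) (14,122/7) (8,20) (7,20)]
4. After y ≤ 4: [(3,4) (3,2) (62/7,2) (88/7,4)]
5. Canonical ring: [(3,2) (62/7,2) (88/7,4) (3,4)]

Clipped polygon: [(3,2) (62/7,2) (88/7,4) (3,4)]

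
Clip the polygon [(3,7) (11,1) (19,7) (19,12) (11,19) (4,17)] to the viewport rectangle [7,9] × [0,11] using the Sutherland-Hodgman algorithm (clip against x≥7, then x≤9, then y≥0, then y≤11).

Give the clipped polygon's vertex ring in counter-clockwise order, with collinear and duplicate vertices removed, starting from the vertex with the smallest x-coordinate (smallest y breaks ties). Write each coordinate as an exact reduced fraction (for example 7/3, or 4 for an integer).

Clipped polygon: [(7,4) (9,5/2) (9,11) (7,11)]

1. After x ≥ 7: [(7,4) (11,1) (19,7) (19,12) (11,19) (7,125/7)]
2. After x ≤ 9: [(7,4) (9,5/2) (9,129/7) (7,125/7)]
3. After y ≥ 0: [(7,4) (9,5/2) (9,129/7) (7,125/7)]
4. After y ≤ 11: [(7,11) (7,4) (9,5/2) (9,11)]
5. Canonical ring: [(7,4) (9,5/2) (9,11) (7,11)]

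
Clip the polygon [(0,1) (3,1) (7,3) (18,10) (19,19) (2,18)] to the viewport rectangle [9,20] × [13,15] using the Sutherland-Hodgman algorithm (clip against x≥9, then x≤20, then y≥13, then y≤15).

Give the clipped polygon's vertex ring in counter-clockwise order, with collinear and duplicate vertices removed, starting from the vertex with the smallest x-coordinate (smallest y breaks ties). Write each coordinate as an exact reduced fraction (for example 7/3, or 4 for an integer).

1. After x ≥ 9: [(9,47/11) (18,10) (19,19) (9,313/17)]
2. After x ≤ 20: [(9,47/11) (18,10) (19,19) (9,313/17)]
3. After y ≥ 13: [(9,13) (55/3,13) (19,19) (9,313/17)]
4. After y ≤ 15: [(9,15) (9,13) (55/3,13) (167/9,15)]
5. Canonical ring: [(9,13) (55/3,13) (167/9,15) (9,15)]

Clipped polygon: [(9,13) (55/3,13) (167/9,15) (9,15)]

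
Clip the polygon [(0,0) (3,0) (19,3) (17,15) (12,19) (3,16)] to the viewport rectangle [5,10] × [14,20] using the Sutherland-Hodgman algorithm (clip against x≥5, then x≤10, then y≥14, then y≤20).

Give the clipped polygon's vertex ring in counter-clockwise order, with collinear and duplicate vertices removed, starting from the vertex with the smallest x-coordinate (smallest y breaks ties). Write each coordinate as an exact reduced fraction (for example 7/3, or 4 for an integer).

1. After x ≥ 5: [(5,3/8) (19,3) (17,15) (12,19) (5,50/3)]
2. After x ≤ 10: [(5,3/8) (10,21/16) (10,55/3) (5,50/3)]
3. After y ≥ 14: [(5,14) (10,14) (10,55/3) (5,50/3)]
4. After y ≤ 20: [(5,14) (10,14) (10,55/3) (5,50/3)]
5. Canonical ring: [(5,14) (10,14) (10,55/3) (5,50/3)]

Clipped polygon: [(5,14) (10,14) (10,55/3) (5,50/3)]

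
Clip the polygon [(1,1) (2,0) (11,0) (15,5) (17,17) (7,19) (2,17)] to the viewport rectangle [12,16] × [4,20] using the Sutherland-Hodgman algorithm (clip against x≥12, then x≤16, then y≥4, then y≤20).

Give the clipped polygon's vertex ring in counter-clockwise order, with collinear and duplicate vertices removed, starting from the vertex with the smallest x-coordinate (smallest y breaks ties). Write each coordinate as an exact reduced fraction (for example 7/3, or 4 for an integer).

1. After x ≥ 12: [(12,5/4) (15,5) (17,17) (12,18)]
2. After x ≤ 16: [(12,5/4) (15,5) (16,11) (16,86/5) (12,18)]
3. After y ≥ 4: [(12,4) (71/5,4) (15,5) (16,11) (16,86/5) (12,18)]
4. After y ≤ 20: [(12,4) (71/5,4) (15,5) (16,11) (16,86/5) (12,18)]
5. Canonical ring: [(12,4) (71/5,4) (15,5) (16,11) (16,86/5) (12,18)]

Clipped polygon: [(12,4) (71/5,4) (15,5) (16,11) (16,86/5) (12,18)]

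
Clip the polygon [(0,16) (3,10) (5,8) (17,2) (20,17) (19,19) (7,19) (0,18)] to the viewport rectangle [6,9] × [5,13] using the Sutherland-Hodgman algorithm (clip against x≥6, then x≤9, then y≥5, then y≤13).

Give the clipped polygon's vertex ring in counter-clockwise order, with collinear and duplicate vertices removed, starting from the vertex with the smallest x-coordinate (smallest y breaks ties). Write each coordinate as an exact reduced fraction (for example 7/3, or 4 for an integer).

Clipped polygon: [(6,15/2) (9,6) (9,13) (6,13)]

1. After x ≥ 6: [(6,15/2) (17,2) (20,17) (19,19) (7,19) (6,132/7)]
2. After x ≤ 9: [(6,15/2) (9,6) (9,19) (7,19) (6,132/7)]
3. After y ≥ 5: [(6,15/2) (9,6) (9,19) (7,19) (6,132/7)]
4. After y ≤ 13: [(6,13) (6,15/2) (9,6) (9,13)]
5. Canonical ring: [(6,15/2) (9,6) (9,13) (6,13)]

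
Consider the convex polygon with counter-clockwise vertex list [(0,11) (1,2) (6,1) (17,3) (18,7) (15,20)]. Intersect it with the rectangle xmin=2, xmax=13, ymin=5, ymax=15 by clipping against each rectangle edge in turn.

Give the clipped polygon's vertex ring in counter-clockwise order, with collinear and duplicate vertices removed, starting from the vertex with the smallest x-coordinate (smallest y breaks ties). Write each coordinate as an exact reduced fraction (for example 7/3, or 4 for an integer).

Clipped polygon: [(2,5) (13,5) (13,15) (20/3,15) (2,61/5)]

1. After x ≥ 2: [(2,61/5) (2,9/5) (6,1) (17,3) (18,7) (15,20)]
2. After x ≤ 13: [(13,94/5) (2,61/5) (2,9/5) (6,1) (13,25/11)]
3. After y ≥ 5: [(13,5) (13,94/5) (2,61/5) (2,5)]
4. After y ≤ 15: [(13,5) (13,15) (20/3,15) (2,61/5) (2,5)]
5. Canonical ring: [(2,5) (13,5) (13,15) (20/3,15) (2,61/5)]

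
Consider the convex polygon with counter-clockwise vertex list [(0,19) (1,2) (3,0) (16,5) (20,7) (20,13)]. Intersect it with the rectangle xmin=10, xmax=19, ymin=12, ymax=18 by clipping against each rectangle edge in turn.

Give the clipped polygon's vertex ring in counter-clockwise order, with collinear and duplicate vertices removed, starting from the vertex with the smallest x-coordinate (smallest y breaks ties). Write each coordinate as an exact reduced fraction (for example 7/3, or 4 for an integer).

Clipped polygon: [(10,12) (19,12) (19,133/10) (10,16)]

1. After x ≥ 10: [(10,16) (10,35/13) (16,5) (20,7) (20,13)]
2. After x ≤ 19: [(19,133/10) (10,16) (10,35/13) (16,5) (19,13/2)]
3. After y ≥ 12: [(19,12) (19,133/10) (10,16) (10,12)]
4. After y ≤ 18: [(19,12) (19,133/10) (10,16) (10,12)]
5. Canonical ring: [(10,12) (19,12) (19,133/10) (10,16)]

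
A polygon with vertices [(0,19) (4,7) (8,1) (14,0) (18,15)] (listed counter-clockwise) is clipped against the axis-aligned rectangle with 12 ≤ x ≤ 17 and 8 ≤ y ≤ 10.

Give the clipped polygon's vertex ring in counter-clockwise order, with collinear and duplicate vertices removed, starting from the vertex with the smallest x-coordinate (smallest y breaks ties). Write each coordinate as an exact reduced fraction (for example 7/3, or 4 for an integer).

Clipped polygon: [(12,8) (242/15,8) (50/3,10) (12,10)]

1. After x ≥ 12: [(12,49/3) (12,1/3) (14,0) (18,15)]
2. After x ≤ 17: [(17,137/9) (12,49/3) (12,1/3) (14,0) (17,45/4)]
3. After y ≥ 8: [(17,137/9) (12,49/3) (12,8) (242/15,8) (17,45/4)]
4. After y ≤ 10: [(12,10) (12,8) (242/15,8) (50/3,10)]
5. Canonical ring: [(12,8) (242/15,8) (50/3,10) (12,10)]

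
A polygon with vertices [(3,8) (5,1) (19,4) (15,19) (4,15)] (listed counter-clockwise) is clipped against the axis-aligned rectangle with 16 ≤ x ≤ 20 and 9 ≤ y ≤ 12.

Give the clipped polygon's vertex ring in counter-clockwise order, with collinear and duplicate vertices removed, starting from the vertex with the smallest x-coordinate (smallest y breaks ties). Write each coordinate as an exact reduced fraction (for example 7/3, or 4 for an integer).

1. After x ≥ 16: [(16,47/14) (19,4) (16,61/4)]
2. After x ≤ 20: [(16,47/14) (19,4) (16,61/4)]
3. After y ≥ 9: [(16,9) (53/3,9) (16,61/4)]
4. After y ≤ 12: [(16,12) (16,9) (53/3,9) (253/15,12)]
5. Canonical ring: [(16,9) (53/3,9) (253/15,12) (16,12)]

Clipped polygon: [(16,9) (53/3,9) (253/15,12) (16,12)]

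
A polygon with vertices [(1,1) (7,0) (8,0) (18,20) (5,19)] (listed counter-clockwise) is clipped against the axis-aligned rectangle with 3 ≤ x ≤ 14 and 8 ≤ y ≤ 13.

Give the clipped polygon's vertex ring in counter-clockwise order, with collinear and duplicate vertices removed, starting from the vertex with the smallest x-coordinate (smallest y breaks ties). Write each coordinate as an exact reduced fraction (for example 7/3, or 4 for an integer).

Clipped polygon: [(3,8) (12,8) (14,12) (14,13) (11/3,13) (3,10)]

1. After x ≥ 3: [(3,10) (3,2/3) (7,0) (8,0) (18,20) (5,19)]
2. After x ≤ 14: [(3,10) (3,2/3) (7,0) (8,0) (14,12) (14,256/13) (5,19)]
3. After y ≥ 8: [(3,10) (3,8) (12,8) (14,12) (14,256/13) (5,19)]
4. After y ≤ 13: [(11/3,13) (3,10) (3,8) (12,8) (14,12) (14,13)]
5. Canonical ring: [(3,8) (12,8) (14,12) (14,13) (11/3,13) (3,10)]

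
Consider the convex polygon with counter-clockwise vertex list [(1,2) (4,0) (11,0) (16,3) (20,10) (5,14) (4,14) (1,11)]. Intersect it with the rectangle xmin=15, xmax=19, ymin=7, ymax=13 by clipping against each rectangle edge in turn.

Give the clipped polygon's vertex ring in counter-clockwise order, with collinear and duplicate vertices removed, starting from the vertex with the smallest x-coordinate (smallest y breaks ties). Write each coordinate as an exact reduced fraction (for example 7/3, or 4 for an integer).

1. After x ≥ 15: [(15,12/5) (16,3) (20,10) (15,34/3)]
2. After x ≤ 19: [(15,12/5) (16,3) (19,33/4) (19,154/15) (15,34/3)]
3. After y ≥ 7: [(15,7) (128/7,7) (19,33/4) (19,154/15) (15,34/3)]
4. After y ≤ 13: [(15,7) (128/7,7) (19,33/4) (19,154/15) (15,34/3)]
5. Canonical ring: [(15,7) (128/7,7) (19,33/4) (19,154/15) (15,34/3)]

Clipped polygon: [(15,7) (128/7,7) (19,33/4) (19,154/15) (15,34/3)]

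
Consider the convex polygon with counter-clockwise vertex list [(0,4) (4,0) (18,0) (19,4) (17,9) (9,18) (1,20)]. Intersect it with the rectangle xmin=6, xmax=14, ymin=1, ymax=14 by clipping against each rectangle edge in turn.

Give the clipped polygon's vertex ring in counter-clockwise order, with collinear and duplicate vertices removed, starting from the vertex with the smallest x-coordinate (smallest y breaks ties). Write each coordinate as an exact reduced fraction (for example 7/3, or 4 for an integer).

Clipped polygon: [(6,1) (14,1) (14,99/8) (113/9,14) (6,14)]

1. After x ≥ 6: [(6,0) (18,0) (19,4) (17,9) (9,18) (6,75/4)]
2. After x ≤ 14: [(6,0) (14,0) (14,99/8) (9,18) (6,75/4)]
3. After y ≥ 1: [(6,1) (14,1) (14,99/8) (9,18) (6,75/4)]
4. After y ≤ 14: [(6,14) (6,1) (14,1) (14,99/8) (113/9,14)]
5. Canonical ring: [(6,1) (14,1) (14,99/8) (113/9,14) (6,14)]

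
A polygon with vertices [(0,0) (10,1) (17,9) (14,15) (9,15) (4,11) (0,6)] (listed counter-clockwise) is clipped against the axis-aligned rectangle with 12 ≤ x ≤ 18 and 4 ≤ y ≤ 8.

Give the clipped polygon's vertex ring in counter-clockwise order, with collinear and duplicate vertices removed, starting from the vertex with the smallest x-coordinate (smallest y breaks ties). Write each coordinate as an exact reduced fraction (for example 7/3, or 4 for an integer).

1. After x ≥ 12: [(12,23/7) (17,9) (14,15) (12,15)]
2. After x ≤ 18: [(12,23/7) (17,9) (14,15) (12,15)]
3. After y ≥ 4: [(12,4) (101/8,4) (17,9) (14,15) (12,15)]
4. After y ≤ 8: [(12,8) (12,4) (101/8,4) (129/8,8)]
5. Canonical ring: [(12,4) (101/8,4) (129/8,8) (12,8)]

Clipped polygon: [(12,4) (101/8,4) (129/8,8) (12,8)]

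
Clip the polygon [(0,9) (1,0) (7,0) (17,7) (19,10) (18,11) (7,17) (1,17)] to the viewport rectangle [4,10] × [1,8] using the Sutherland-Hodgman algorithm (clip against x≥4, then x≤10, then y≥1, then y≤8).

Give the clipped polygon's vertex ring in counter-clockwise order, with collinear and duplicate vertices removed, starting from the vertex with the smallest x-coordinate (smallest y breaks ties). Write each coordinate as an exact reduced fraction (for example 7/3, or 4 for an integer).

Clipped polygon: [(4,1) (59/7,1) (10,21/10) (10,8) (4,8)]

1. After x ≥ 4: [(4,0) (7,0) (17,7) (19,10) (18,11) (7,17) (4,17)]
2. After x ≤ 10: [(4,0) (7,0) (10,21/10) (10,169/11) (7,17) (4,17)]
3. After y ≥ 1: [(4,1) (59/7,1) (10,21/10) (10,169/11) (7,17) (4,17)]
4. After y ≤ 8: [(4,8) (4,1) (59/7,1) (10,21/10) (10,8)]
5. Canonical ring: [(4,1) (59/7,1) (10,21/10) (10,8) (4,8)]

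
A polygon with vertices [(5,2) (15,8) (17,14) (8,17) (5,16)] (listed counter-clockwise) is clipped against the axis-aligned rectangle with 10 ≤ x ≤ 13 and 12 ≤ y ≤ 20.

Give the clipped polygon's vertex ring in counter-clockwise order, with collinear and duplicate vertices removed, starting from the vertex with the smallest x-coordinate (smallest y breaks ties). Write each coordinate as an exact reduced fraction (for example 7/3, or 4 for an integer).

1. After x ≥ 10: [(10,5) (15,8) (17,14) (10,49/3)]
2. After x ≤ 13: [(10,5) (13,34/5) (13,46/3) (10,49/3)]
3. After y ≥ 12: [(10,12) (13,12) (13,46/3) (10,49/3)]
4. After y ≤ 20: [(10,12) (13,12) (13,46/3) (10,49/3)]
5. Canonical ring: [(10,12) (13,12) (13,46/3) (10,49/3)]

Clipped polygon: [(10,12) (13,12) (13,46/3) (10,49/3)]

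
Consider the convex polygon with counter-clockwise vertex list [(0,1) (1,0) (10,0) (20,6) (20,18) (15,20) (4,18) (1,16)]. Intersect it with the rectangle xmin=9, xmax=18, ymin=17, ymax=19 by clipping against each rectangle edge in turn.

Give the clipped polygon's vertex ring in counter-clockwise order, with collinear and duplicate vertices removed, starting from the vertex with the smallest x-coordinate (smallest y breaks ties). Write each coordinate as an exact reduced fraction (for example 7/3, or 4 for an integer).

1. After x ≥ 9: [(9,0) (10,0) (20,6) (20,18) (15,20) (9,208/11)]
2. After x ≤ 18: [(9,0) (10,0) (18,24/5) (18,94/5) (15,20) (9,208/11)]
3. After y ≥ 17: [(9,17) (18,17) (18,94/5) (15,20) (9,208/11)]
4. After y ≤ 19: [(9,17) (18,17) (18,94/5) (35/2,19) (19/2,19) (9,208/11)]
5. Canonical ring: [(9,17) (18,17) (18,94/5) (35/2,19) (19/2,19) (9,208/11)]

Clipped polygon: [(9,17) (18,17) (18,94/5) (35/2,19) (19/2,19) (9,208/11)]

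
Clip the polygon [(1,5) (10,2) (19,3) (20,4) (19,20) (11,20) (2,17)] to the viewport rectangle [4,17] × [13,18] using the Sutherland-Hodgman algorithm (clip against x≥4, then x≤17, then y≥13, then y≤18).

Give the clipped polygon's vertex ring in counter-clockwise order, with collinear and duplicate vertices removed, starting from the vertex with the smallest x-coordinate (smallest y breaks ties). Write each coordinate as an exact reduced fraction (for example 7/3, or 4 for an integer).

1. After x ≥ 4: [(4,4) (10,2) (19,3) (20,4) (19,20) (11,20) (4,53/3)]
2. After x ≤ 17: [(4,4) (10,2) (17,25/9) (17,20) (11,20) (4,53/3)]
3. After y ≥ 13: [(4,13) (17,13) (17,20) (11,20) (4,53/3)]
4. After y ≤ 18: [(4,13) (17,13) (17,18) (5,18) (4,53/3)]
5. Canonical ring: [(4,13) (17,13) (17,18) (5,18) (4,53/3)]

Clipped polygon: [(4,13) (17,13) (17,18) (5,18) (4,53/3)]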